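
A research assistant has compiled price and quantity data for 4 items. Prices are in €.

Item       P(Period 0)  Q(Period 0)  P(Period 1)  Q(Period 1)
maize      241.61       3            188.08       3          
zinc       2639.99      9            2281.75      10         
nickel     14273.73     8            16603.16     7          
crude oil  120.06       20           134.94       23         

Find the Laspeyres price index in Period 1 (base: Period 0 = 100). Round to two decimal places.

111.02

Laspeyres price index uses base-period quantities as weights.
ΣP(Period 1)·Q(Period 0) = 188.08×3 + 2281.75×9 + 16603.16×8 + 134.94×20 = 564.24 + 20535.75 + 132825.28 + 2698.8 = 156624.07
ΣP(Period 0)·Q(Period 0) = 241.61×3 + 2639.99×9 + 14273.73×8 + 120.06×20 = 724.83 + 23759.91 + 114189.84 + 2401.2 = 141075.78
Index = 156624.07 / 141075.78 × 100 = 111.0212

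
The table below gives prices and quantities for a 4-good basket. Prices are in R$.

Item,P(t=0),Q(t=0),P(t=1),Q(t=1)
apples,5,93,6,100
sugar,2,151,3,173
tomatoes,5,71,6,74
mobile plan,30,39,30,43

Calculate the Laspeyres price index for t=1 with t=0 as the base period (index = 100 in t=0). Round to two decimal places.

113.74

Laspeyres price index uses base-period quantities as weights.
ΣP(t=1)·Q(t=0) = 6×93 + 3×151 + 6×71 + 30×39 = 558 + 453 + 426 + 1170 = 2607
ΣP(t=0)·Q(t=0) = 5×93 + 2×151 + 5×71 + 30×39 = 465 + 302 + 355 + 1170 = 2292
Index = 2607 / 2292 × 100 = 113.7435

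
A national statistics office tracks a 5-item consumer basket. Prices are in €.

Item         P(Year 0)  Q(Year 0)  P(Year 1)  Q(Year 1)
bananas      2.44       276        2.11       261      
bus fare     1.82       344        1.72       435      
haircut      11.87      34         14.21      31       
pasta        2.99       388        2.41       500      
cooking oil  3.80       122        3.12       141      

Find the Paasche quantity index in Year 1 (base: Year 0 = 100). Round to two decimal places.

Paasche quantity index uses current-period prices as weights.
ΣP(Year 1)·Q(Year 1) = 2.11×261 + 1.72×435 + 14.21×31 + 2.41×500 + 3.12×141 = 550.71 + 748.2 + 440.51 + 1205 + 439.92 = 3384.34
ΣP(Year 1)·Q(Year 0) = 2.11×276 + 1.72×344 + 14.21×34 + 2.41×388 + 3.12×122 = 582.36 + 591.68 + 483.14 + 935.08 + 380.64 = 2972.9
Index = 3384.34 / 2972.9 × 100 = 113.8397

113.84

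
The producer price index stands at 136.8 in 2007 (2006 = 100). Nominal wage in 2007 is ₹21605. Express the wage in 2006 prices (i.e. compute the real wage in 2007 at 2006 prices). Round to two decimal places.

15793.13

Real = Nominal ÷ (Index/100) = 21605 ÷ (136.8/100)
     = 21605 ÷ 1.368 = 15793.1287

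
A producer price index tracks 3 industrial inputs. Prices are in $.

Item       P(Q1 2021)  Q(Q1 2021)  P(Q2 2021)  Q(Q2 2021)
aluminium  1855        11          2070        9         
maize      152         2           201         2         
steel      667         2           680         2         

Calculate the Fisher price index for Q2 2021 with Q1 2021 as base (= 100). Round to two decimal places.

Laspeyres component (base-period weights):
ΣP(Q2 2021)Q(Q1 2021) = 2070×11 + 201×2 + 680×2 = 22770 + 402 + 1360 = 24532
ΣP(Q1 2021)Q(Q1 2021) = 1855×11 + 152×2 + 667×2 = 20405 + 304 + 1334 = 22043
L = 24532 / 22043 × 100 = 111.2916
Paasche component (current-period weights):
ΣP(Q2 2021)Q(Q2 2021) = 2070×9 + 201×2 + 680×2 = 18630 + 402 + 1360 = 20392
ΣP(Q1 2021)Q(Q2 2021) = 1855×9 + 152×2 + 667×2 = 16695 + 304 + 1334 = 18333
P = 20392 / 18333 × 100 = 111.2311
Fisher = √(L × P) = √(111.2916 × 111.2311) = 111.2613

111.26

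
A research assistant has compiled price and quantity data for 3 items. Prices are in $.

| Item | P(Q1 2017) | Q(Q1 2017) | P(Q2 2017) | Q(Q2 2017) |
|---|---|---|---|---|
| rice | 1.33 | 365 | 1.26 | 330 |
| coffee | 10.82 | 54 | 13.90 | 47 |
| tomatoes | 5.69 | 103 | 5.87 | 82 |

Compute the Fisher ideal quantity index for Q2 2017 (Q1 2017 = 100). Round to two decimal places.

85.41

Laspeyres component (base-period weights):
ΣP(Q1 2017)Q(Q2 2017) = 1.33×330 + 10.82×47 + 5.69×82 = 438.9 + 508.54 + 466.58 = 1414.02
ΣP(Q1 2017)Q(Q1 2017) = 1.33×365 + 10.82×54 + 5.69×103 = 485.45 + 584.28 + 586.07 = 1655.8
L = 1414.02 / 1655.8 × 100 = 85.3980
Paasche component (current-period weights):
ΣP(Q2 2017)Q(Q2 2017) = 1.26×330 + 13.90×47 + 5.87×82 = 415.8 + 653.3 + 481.34 = 1550.44
ΣP(Q2 2017)Q(Q1 2017) = 1.26×365 + 13.90×54 + 5.87×103 = 459.9 + 750.6 + 604.61 = 1815.11
P = 1550.44 / 1815.11 × 100 = 85.4185
Fisher = √(L × P) = √(85.3980 × 85.4185) = 85.4083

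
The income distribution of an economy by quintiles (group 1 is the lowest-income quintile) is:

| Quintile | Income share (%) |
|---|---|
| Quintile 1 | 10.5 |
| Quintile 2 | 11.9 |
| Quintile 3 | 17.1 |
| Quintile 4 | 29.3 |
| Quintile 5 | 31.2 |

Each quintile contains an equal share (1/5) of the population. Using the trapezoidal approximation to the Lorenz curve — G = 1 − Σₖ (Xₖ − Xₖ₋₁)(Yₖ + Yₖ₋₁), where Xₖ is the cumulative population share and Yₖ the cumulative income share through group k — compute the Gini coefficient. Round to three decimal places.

Cumulative income shares Yₖ: 0.1050, 0.2240, 0.3950, 0.6880, 1.0000
Σ (Xₖ−Xₖ₋₁)(Yₖ+Yₖ₋₁) = (1/5)(0.1050+0.0000) + (1/5)(0.2240+0.1050) + (1/5)(0.3950+0.2240) + (1/5)(0.6880+0.3950) + (1/5)(1.0000+0.6880)
  = 0.0210 + 0.0658 + 0.1238 + 0.2166 + 0.3376 = 0.7648
G = 1 − 0.7648 = 0.2352

0.235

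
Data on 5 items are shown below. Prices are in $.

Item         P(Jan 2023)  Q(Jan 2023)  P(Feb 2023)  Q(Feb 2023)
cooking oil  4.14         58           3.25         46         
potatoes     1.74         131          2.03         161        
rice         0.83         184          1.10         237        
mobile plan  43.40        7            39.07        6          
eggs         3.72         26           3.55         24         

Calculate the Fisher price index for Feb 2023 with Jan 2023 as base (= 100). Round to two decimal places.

102.00

Laspeyres component (base-period weights):
ΣP(Feb 2023)Q(Jan 2023) = 3.25×58 + 2.03×131 + 1.10×184 + 39.07×7 + 3.55×26 = 188.5 + 265.93 + 202.4 + 273.49 + 92.3 = 1022.62
ΣP(Jan 2023)Q(Jan 2023) = 4.14×58 + 1.74×131 + 0.83×184 + 43.40×7 + 3.72×26 = 240.12 + 227.94 + 152.72 + 303.8 + 96.72 = 1021.3
L = 1022.62 / 1021.3 × 100 = 100.1292
Paasche component (current-period weights):
ΣP(Feb 2023)Q(Feb 2023) = 3.25×46 + 2.03×161 + 1.10×237 + 39.07×6 + 3.55×24 = 149.5 + 326.83 + 260.7 + 234.42 + 85.2 = 1056.65
ΣP(Jan 2023)Q(Feb 2023) = 4.14×46 + 1.74×161 + 0.83×237 + 43.40×6 + 3.72×24 = 190.44 + 280.14 + 196.71 + 260.4 + 89.28 = 1016.97
P = 1056.65 / 1016.97 × 100 = 103.9018
Fisher = √(L × P) = √(100.1292 × 103.9018) = 101.9981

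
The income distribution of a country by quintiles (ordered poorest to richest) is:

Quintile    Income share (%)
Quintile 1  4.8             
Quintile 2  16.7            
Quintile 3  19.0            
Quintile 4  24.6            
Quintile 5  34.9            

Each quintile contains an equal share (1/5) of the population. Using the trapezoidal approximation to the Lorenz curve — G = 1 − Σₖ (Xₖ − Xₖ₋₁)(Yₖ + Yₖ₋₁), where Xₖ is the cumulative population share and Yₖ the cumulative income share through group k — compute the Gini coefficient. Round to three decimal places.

Cumulative income shares Yₖ: 0.0480, 0.2150, 0.4050, 0.6510, 1.0000
Σ (Xₖ−Xₖ₋₁)(Yₖ+Yₖ₋₁) = (1/5)(0.0480+0.0000) + (1/5)(0.2150+0.0480) + (1/5)(0.4050+0.2150) + (1/5)(0.6510+0.4050) + (1/5)(1.0000+0.6510)
  = 0.0096 + 0.0526 + 0.1240 + 0.2112 + 0.3302 = 0.7276
G = 1 − 0.7276 = 0.2724

0.272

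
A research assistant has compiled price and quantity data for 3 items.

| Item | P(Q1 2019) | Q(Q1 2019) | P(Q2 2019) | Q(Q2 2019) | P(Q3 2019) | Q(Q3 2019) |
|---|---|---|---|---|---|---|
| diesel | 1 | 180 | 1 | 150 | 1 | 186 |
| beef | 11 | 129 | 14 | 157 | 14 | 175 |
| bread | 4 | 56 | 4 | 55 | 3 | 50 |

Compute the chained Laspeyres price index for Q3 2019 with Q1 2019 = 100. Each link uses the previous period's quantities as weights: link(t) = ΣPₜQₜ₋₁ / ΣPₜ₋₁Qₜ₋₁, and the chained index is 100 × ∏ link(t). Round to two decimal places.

118.63

Link Q1 2019→Q2 2019:
ΣP(Q2 2019)Q(Q1 2019) = 1×180 + 14×129 + 4×56 = 180 + 1806 + 224 = 2210
ΣP(Q1 2019)Q(Q1 2019) = 1×180 + 11×129 + 4×56 = 180 + 1419 + 224 = 1823
link = 2210/1823 = 1.212287
Link Q2 2019→Q3 2019:
ΣP(Q3 2019)Q(Q2 2019) = 1×150 + 14×157 + 3×55 = 150 + 2198 + 165 = 2513
ΣP(Q2 2019)Q(Q2 2019) = 1×150 + 14×157 + 4×55 = 150 + 2198 + 220 = 2568
link = 2513/2568 = 0.978583
Chained index = 100 × 1.212287 × 0.978583 = 118.6323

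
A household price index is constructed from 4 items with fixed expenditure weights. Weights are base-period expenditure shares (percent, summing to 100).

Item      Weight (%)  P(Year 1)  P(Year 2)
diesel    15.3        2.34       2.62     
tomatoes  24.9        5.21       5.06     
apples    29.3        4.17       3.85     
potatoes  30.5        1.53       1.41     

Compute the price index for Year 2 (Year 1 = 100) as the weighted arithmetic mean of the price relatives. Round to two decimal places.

96.47

diesel: 15.3 × (2.62/2.34) = 15.3 × 1.119658 = 17.1308
tomatoes: 24.9 × (5.06/5.21) = 24.9 × 0.971209 = 24.1831
apples: 29.3 × (3.85/4.17) = 29.3 × 0.923261 = 27.0516
potatoes: 30.5 × (1.41/1.53) = 30.5 × 0.921569 = 28.1078
Index = Σ wᵢ·(p₁ᵢ/p₀ᵢ) = 17.1308 + 24.1831 + 27.0516 + 28.1078 = 96.4733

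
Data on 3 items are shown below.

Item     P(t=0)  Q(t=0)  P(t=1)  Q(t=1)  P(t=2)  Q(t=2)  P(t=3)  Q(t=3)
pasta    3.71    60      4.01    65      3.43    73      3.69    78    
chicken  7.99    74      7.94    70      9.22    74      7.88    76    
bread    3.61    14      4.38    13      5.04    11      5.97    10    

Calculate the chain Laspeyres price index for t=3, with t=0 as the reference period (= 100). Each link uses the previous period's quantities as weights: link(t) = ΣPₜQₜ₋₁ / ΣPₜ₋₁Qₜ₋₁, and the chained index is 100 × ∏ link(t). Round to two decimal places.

Link t=0→t=1:
ΣP(t=1)Q(t=0) = 4.01×60 + 7.94×74 + 4.38×14 = 240.6 + 587.56 + 61.32 = 889.48
ΣP(t=0)Q(t=0) = 3.71×60 + 7.99×74 + 3.61×14 = 222.6 + 591.26 + 50.54 = 864.4
link = 889.48/864.4 = 1.029014
Link t=1→t=2:
ΣP(t=2)Q(t=1) = 3.43×65 + 9.22×70 + 5.04×13 = 222.95 + 645.4 + 65.52 = 933.87
ΣP(t=1)Q(t=1) = 4.01×65 + 7.94×70 + 4.38×13 = 260.65 + 555.8 + 56.94 = 873.39
link = 933.87/873.39 = 1.069247
Link t=2→t=3:
ΣP(t=3)Q(t=2) = 3.69×73 + 7.88×74 + 5.97×11 = 269.37 + 583.12 + 65.67 = 918.16
ΣP(t=2)Q(t=2) = 3.43×73 + 9.22×74 + 5.04×11 = 250.39 + 682.28 + 55.44 = 988.11
link = 918.16/988.11 = 0.929208
Chained index = 100 × 1.029014 × 1.069247 × 0.929208 = 102.2381

102.24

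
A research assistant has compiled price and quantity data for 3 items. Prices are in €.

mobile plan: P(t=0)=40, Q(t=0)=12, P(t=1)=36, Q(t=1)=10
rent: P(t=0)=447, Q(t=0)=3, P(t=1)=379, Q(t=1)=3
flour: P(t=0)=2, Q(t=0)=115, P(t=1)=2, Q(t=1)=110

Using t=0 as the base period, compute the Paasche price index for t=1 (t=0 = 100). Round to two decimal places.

Paasche price index uses current-period quantities as weights.
ΣP(t=1)·Q(t=1) = 36×10 + 379×3 + 2×110 = 360 + 1137 + 220 = 1717
ΣP(t=0)·Q(t=1) = 40×10 + 447×3 + 2×110 = 400 + 1341 + 220 = 1961
Index = 1717 / 1961 × 100 = 87.5574

87.56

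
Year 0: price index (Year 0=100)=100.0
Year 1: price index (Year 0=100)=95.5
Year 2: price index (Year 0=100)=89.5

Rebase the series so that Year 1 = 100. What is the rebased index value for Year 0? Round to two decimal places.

Rebased(Year 0) = 100.0 / 95.5 × 100 = 104.7120

104.71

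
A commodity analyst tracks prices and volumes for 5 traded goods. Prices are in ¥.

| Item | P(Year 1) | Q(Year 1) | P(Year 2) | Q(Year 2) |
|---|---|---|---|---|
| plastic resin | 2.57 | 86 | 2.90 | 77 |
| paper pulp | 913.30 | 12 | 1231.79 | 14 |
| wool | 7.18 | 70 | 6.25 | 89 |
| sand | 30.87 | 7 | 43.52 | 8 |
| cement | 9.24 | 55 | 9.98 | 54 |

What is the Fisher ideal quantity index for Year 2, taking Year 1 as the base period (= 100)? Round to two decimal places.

115.84

Laspeyres component (base-period weights):
ΣP(Year 1)Q(Year 2) = 2.57×77 + 913.30×14 + 7.18×89 + 30.87×8 + 9.24×54 = 197.89 + 12786.2 + 639.02 + 246.96 + 498.96 = 14369.03
ΣP(Year 1)Q(Year 1) = 2.57×86 + 913.30×12 + 7.18×70 + 30.87×7 + 9.24×55 = 221.02 + 10959.6 + 502.6 + 216.09 + 508.2 = 12407.51
L = 14369.03 / 12407.51 × 100 = 115.8091
Paasche component (current-period weights):
ΣP(Year 2)Q(Year 2) = 2.90×77 + 1231.79×14 + 6.25×89 + 43.52×8 + 9.98×54 = 223.3 + 17245.06 + 556.25 + 348.16 + 538.92 = 18911.69
ΣP(Year 2)Q(Year 1) = 2.90×86 + 1231.79×12 + 6.25×70 + 43.52×7 + 9.98×55 = 249.4 + 14781.48 + 437.5 + 304.64 + 548.9 = 16321.92
P = 18911.69 / 16321.92 × 100 = 115.8668
Fisher = √(L × P) = √(115.8091 × 115.8668) = 115.8380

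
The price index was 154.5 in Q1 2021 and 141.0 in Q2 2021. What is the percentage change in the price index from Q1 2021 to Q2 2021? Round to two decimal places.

-8.74%

Change = (141.0 − 154.5) / 154.5 × 100
       = -13.5 / 154.5 × 100 = -8.7379%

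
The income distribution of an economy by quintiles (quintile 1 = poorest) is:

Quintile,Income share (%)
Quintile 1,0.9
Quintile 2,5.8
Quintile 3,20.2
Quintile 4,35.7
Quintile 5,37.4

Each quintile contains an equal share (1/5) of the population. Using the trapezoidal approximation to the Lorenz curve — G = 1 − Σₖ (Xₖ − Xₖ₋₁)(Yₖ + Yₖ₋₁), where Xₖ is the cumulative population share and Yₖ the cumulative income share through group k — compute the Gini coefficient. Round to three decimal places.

0.412

Cumulative income shares Yₖ: 0.0090, 0.0670, 0.2690, 0.6260, 1.0000
Σ (Xₖ−Xₖ₋₁)(Yₖ+Yₖ₋₁) = (1/5)(0.0090+0.0000) + (1/5)(0.0670+0.0090) + (1/5)(0.2690+0.0670) + (1/5)(0.6260+0.2690) + (1/5)(1.0000+0.6260)
  = 0.0018 + 0.0152 + 0.0672 + 0.1790 + 0.3252 = 0.5884
G = 1 − 0.5884 = 0.4116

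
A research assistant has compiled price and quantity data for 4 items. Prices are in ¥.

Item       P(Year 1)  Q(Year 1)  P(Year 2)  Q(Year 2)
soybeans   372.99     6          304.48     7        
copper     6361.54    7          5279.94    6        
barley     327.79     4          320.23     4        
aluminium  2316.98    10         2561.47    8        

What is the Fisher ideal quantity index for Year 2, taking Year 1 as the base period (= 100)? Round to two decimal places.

Laspeyres component (base-period weights):
ΣP(Year 1)Q(Year 2) = 372.99×7 + 6361.54×6 + 327.79×4 + 2316.98×8 = 2610.93 + 38169.24 + 1311.16 + 18535.84 = 60627.17
ΣP(Year 1)Q(Year 1) = 372.99×6 + 6361.54×7 + 327.79×4 + 2316.98×10 = 2237.94 + 44530.78 + 1311.16 + 23169.8 = 71249.68
L = 60627.17 / 71249.68 × 100 = 85.0911
Paasche component (current-period weights):
ΣP(Year 2)Q(Year 2) = 304.48×7 + 5279.94×6 + 320.23×4 + 2561.47×8 = 2131.36 + 31679.64 + 1280.92 + 20491.76 = 55583.68
ΣP(Year 2)Q(Year 1) = 304.48×6 + 5279.94×7 + 320.23×4 + 2561.47×10 = 1826.88 + 36959.58 + 1280.92 + 25614.7 = 65682.08
P = 55583.68 / 65682.08 × 100 = 84.6253
Fisher = √(L × P) = √(85.0911 × 84.6253) = 84.8579

84.86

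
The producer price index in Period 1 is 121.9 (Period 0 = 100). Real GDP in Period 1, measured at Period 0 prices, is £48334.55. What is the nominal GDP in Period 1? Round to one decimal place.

Nominal = Real × (Index/100) = 48334.55 × (121.9/100)
        = 48334.55 × 1.219 = 58919.8165

58919.8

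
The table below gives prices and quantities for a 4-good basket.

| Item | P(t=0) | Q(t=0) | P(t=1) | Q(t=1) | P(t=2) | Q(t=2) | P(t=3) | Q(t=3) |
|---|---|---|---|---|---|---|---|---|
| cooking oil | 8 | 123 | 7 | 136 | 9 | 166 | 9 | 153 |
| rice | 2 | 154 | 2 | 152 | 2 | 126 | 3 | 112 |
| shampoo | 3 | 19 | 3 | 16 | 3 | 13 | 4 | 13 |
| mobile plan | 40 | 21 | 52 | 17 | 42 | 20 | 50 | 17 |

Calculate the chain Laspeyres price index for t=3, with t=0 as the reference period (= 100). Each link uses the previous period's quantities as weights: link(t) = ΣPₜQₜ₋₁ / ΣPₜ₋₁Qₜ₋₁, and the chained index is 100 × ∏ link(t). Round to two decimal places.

Link t=0→t=1:
ΣP(t=1)Q(t=0) = 7×123 + 2×154 + 3×19 + 52×21 = 861 + 308 + 57 + 1092 = 2318
ΣP(t=0)Q(t=0) = 8×123 + 2×154 + 3×19 + 40×21 = 984 + 308 + 57 + 840 = 2189
link = 2318/2189 = 1.058931
Link t=1→t=2:
ΣP(t=2)Q(t=1) = 9×136 + 2×152 + 3×16 + 42×17 = 1224 + 304 + 48 + 714 = 2290
ΣP(t=1)Q(t=1) = 7×136 + 2×152 + 3×16 + 52×17 = 952 + 304 + 48 + 884 = 2188
link = 2290/2188 = 1.046618
Link t=2→t=3:
ΣP(t=3)Q(t=2) = 9×166 + 3×126 + 4×13 + 50×20 = 1494 + 378 + 52 + 1000 = 2924
ΣP(t=2)Q(t=2) = 9×166 + 2×126 + 3×13 + 42×20 = 1494 + 252 + 39 + 840 = 2625
link = 2924/2625 = 1.113905
Chained index = 100 × 1.058931 × 1.046618 × 1.113905 = 123.4536

123.45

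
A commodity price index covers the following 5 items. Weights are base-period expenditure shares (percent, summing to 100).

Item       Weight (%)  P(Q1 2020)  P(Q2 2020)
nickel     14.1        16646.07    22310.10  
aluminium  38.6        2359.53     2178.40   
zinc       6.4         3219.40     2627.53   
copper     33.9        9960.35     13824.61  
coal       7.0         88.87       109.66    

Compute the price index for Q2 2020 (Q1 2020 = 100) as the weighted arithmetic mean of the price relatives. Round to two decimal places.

115.45

nickel: 14.1 × (22310.10/16646.07) = 14.1 × 1.340262 = 18.8977
aluminium: 38.6 × (2178.40/2359.53) = 38.6 × 0.923235 = 35.6369
zinc: 6.4 × (2627.53/3219.40) = 6.4 × 0.816155 = 5.2234
copper: 33.9 × (13824.61/9960.35) = 33.9 × 1.387964 = 47.0520
coal: 7.0 × (109.66/88.87) = 7.0 × 1.233937 = 8.6376
Index = Σ wᵢ·(p₁ᵢ/p₀ᵢ) = 18.8977 + 35.6369 + 5.2234 + 47.0520 + 8.6376 = 115.4475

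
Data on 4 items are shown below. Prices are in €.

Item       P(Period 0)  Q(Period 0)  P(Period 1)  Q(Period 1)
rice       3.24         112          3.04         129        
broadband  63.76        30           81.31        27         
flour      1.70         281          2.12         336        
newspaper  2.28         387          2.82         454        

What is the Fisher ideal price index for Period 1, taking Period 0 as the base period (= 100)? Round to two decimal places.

Laspeyres component (base-period weights):
ΣP(Period 1)Q(Period 0) = 3.04×112 + 81.31×30 + 2.12×281 + 2.82×387 = 340.48 + 2439.3 + 595.72 + 1091.34 = 4466.84
ΣP(Period 0)Q(Period 0) = 3.24×112 + 63.76×30 + 1.70×281 + 2.28×387 = 362.88 + 1912.8 + 477.7 + 882.36 = 3635.74
L = 4466.84 / 3635.74 × 100 = 122.8592
Paasche component (current-period weights):
ΣP(Period 1)Q(Period 1) = 3.04×129 + 81.31×27 + 2.12×336 + 2.82×454 = 392.16 + 2195.37 + 712.32 + 1280.28 = 4580.13
ΣP(Period 0)Q(Period 1) = 3.24×129 + 63.76×27 + 1.70×336 + 2.28×454 = 417.96 + 1721.52 + 571.2 + 1035.12 = 3745.8
P = 4580.13 / 3745.8 × 100 = 122.2737
Fisher = √(L × P) = √(122.8592 × 122.2737) = 122.5661

122.57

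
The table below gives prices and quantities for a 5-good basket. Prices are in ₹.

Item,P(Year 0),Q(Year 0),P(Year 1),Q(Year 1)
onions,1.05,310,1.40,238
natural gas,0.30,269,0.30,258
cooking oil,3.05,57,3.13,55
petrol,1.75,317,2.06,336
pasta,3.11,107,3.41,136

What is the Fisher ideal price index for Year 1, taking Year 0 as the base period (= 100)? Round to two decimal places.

116.02

Laspeyres component (base-period weights):
ΣP(Year 1)Q(Year 0) = 1.40×310 + 0.30×269 + 3.13×57 + 2.06×317 + 3.41×107 = 434 + 80.7 + 178.41 + 653.02 + 364.87 = 1711
ΣP(Year 0)Q(Year 0) = 1.05×310 + 0.30×269 + 3.05×57 + 1.75×317 + 3.11×107 = 325.5 + 80.7 + 173.85 + 554.75 + 332.77 = 1467.57
L = 1711 / 1467.57 × 100 = 116.5873
Paasche component (current-period weights):
ΣP(Year 1)Q(Year 1) = 1.40×238 + 0.30×258 + 3.13×55 + 2.06×336 + 3.41×136 = 333.2 + 77.4 + 172.15 + 692.16 + 463.76 = 1738.67
ΣP(Year 0)Q(Year 1) = 1.05×238 + 0.30×258 + 3.05×55 + 1.75×336 + 3.11×136 = 249.9 + 77.4 + 167.75 + 588 + 422.96 = 1506.01
P = 1738.67 / 1506.01 × 100 = 115.4488
Fisher = √(L × P) = √(116.5873 × 115.4488) = 116.0166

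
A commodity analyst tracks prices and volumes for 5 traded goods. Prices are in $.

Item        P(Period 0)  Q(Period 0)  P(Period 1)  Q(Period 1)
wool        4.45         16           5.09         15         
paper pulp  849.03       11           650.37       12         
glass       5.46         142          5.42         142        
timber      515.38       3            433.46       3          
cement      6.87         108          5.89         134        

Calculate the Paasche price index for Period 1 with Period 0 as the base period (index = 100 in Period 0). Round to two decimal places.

79.57

Paasche price index uses current-period quantities as weights.
ΣP(Period 1)·Q(Period 1) = 5.09×15 + 650.37×12 + 5.42×142 + 433.46×3 + 5.89×134 = 76.35 + 7804.44 + 769.64 + 1300.38 + 789.26 = 10740.07
ΣP(Period 0)·Q(Period 1) = 4.45×15 + 849.03×12 + 5.46×142 + 515.38×3 + 6.87×134 = 66.75 + 10188.36 + 775.32 + 1546.14 + 920.58 = 13497.15
Index = 10740.07 / 13497.15 × 100 = 79.5729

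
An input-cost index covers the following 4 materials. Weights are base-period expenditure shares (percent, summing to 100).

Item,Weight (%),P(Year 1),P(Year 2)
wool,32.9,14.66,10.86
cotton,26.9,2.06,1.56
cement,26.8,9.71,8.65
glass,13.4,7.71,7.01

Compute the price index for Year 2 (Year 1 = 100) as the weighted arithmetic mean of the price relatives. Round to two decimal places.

80.80

wool: 32.9 × (10.86/14.66) = 32.9 × 0.740791 = 24.3720
cotton: 26.9 × (1.56/2.06) = 26.9 × 0.757282 = 20.3709
cement: 26.8 × (8.65/9.71) = 26.8 × 0.890834 = 23.8744
glass: 13.4 × (7.01/7.71) = 13.4 × 0.909209 = 12.1834
Index = Σ wᵢ·(p₁ᵢ/p₀ᵢ) = 24.3720 + 20.3709 + 23.8744 + 12.1834 = 80.8007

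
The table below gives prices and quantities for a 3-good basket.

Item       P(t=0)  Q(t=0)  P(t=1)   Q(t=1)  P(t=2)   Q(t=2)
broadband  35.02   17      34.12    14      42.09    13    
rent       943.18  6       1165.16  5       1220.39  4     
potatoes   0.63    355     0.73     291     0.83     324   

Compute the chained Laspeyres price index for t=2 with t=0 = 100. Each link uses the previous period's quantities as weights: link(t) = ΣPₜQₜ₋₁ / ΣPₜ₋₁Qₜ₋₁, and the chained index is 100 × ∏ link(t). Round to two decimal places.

128.60

Link t=0→t=1:
ΣP(t=1)Q(t=0) = 34.12×17 + 1165.16×6 + 0.73×355 = 580.04 + 6990.96 + 259.15 = 7830.15
ΣP(t=0)Q(t=0) = 35.02×17 + 943.18×6 + 0.63×355 = 595.34 + 5659.08 + 223.65 = 6478.07
link = 7830.15/6478.07 = 1.208716
Link t=1→t=2:
ΣP(t=2)Q(t=1) = 42.09×14 + 1220.39×5 + 0.83×291 = 589.26 + 6101.95 + 241.53 = 6932.74
ΣP(t=1)Q(t=1) = 34.12×14 + 1165.16×5 + 0.73×291 = 477.68 + 5825.8 + 212.43 = 6515.91
link = 6932.74/6515.91 = 1.063971
Chained index = 100 × 1.208716 × 1.063971 = 128.6039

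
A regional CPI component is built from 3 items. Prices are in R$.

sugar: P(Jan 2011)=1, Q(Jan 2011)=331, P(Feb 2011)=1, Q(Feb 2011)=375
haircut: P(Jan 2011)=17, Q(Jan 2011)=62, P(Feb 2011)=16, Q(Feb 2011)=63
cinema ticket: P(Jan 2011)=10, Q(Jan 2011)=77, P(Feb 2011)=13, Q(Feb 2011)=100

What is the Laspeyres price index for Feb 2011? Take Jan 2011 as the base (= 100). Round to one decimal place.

Laspeyres price index uses base-period quantities as weights.
ΣP(Feb 2011)·Q(Jan 2011) = 1×331 + 16×62 + 13×77 = 331 + 992 + 1001 = 2324
ΣP(Jan 2011)·Q(Jan 2011) = 1×331 + 17×62 + 10×77 = 331 + 1054 + 770 = 2155
Index = 2324 / 2155 × 100 = 107.8422

107.8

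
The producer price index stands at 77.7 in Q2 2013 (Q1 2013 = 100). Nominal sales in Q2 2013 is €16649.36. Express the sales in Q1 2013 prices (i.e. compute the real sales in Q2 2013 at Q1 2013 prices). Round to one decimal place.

Real = Nominal ÷ (Index/100) = 16649.36 ÷ (77.7/100)
     = 16649.36 ÷ 0.777 = 21427.7477

21427.7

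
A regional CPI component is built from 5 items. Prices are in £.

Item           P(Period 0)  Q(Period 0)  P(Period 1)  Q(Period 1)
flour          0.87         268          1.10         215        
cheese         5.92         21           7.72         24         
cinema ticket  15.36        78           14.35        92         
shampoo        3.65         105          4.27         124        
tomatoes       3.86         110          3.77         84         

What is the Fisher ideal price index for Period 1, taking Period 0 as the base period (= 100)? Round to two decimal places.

Laspeyres component (base-period weights):
ΣP(Period 1)Q(Period 0) = 1.10×268 + 7.72×21 + 14.35×78 + 4.27×105 + 3.77×110 = 294.8 + 162.12 + 1119.3 + 448.35 + 414.7 = 2439.27
ΣP(Period 0)Q(Period 0) = 0.87×268 + 5.92×21 + 15.36×78 + 3.65×105 + 3.86×110 = 233.16 + 124.32 + 1198.08 + 383.25 + 424.6 = 2363.41
L = 2439.27 / 2363.41 × 100 = 103.2098
Paasche component (current-period weights):
ΣP(Period 1)Q(Period 1) = 1.10×215 + 7.72×24 + 14.35×92 + 4.27×124 + 3.77×84 = 236.5 + 185.28 + 1320.2 + 529.48 + 316.68 = 2588.14
ΣP(Period 0)Q(Period 1) = 0.87×215 + 5.92×24 + 15.36×92 + 3.65×124 + 3.86×84 = 187.05 + 142.08 + 1413.12 + 452.6 + 324.24 = 2519.09
P = 2588.14 / 2519.09 × 100 = 102.7411
Fisher = √(L × P) = √(103.2098 × 102.7411) = 102.9752

102.98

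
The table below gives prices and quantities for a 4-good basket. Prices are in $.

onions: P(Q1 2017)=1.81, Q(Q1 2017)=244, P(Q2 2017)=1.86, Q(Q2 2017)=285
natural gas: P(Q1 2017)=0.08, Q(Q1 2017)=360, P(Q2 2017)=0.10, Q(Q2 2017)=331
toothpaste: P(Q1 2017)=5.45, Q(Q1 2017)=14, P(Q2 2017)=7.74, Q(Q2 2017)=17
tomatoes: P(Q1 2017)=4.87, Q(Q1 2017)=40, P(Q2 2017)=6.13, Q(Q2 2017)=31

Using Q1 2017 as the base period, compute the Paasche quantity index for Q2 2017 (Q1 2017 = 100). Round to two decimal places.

Paasche quantity index uses current-period prices as weights.
ΣP(Q2 2017)·Q(Q2 2017) = 1.86×285 + 0.10×331 + 7.74×17 + 6.13×31 = 530.1 + 33.1 + 131.58 + 190.03 = 884.81
ΣP(Q2 2017)·Q(Q1 2017) = 1.86×244 + 0.10×360 + 7.74×14 + 6.13×40 = 453.84 + 36 + 108.36 + 245.2 = 843.4
Index = 884.81 / 843.4 × 100 = 104.9099

104.91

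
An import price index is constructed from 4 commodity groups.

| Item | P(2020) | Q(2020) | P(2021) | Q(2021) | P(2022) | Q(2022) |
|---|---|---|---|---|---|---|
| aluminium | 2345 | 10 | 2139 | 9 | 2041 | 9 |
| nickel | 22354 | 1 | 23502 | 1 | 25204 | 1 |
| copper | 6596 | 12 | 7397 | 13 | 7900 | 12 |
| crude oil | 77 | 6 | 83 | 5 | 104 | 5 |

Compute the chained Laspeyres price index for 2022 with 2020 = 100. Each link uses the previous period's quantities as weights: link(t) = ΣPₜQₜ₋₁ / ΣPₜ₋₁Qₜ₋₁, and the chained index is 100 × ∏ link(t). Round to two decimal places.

Link 2020→2021:
ΣP(2021)Q(2020) = 2139×10 + 23502×1 + 7397×12 + 83×6 = 21390 + 23502 + 88764 + 498 = 134154
ΣP(2020)Q(2020) = 2345×10 + 22354×1 + 6596×12 + 77×6 = 23450 + 22354 + 79152 + 462 = 125418
link = 134154/125418 = 1.069655
Link 2021→2022:
ΣP(2022)Q(2021) = 2041×9 + 25204×1 + 7900×13 + 104×5 = 18369 + 25204 + 102700 + 520 = 146793
ΣP(2021)Q(2021) = 2139×9 + 23502×1 + 7397×13 + 83×5 = 19251 + 23502 + 96161 + 415 = 139329
link = 146793/139329 = 1.053571
Chained index = 100 × 1.069655 × 1.053571 = 112.6958

112.70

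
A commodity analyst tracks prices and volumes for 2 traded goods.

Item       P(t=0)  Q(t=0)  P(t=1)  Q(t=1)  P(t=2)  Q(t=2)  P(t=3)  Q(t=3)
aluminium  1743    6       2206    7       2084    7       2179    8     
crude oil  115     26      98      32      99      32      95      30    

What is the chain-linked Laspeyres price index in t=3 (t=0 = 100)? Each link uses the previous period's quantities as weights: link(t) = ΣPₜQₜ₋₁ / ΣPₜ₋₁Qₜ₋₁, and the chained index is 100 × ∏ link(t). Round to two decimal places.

115.57

Link t=0→t=1:
ΣP(t=1)Q(t=0) = 2206×6 + 98×26 = 13236 + 2548 = 15784
ΣP(t=0)Q(t=0) = 1743×6 + 115×26 = 10458 + 2990 = 13448
link = 15784/13448 = 1.173706
Link t=1→t=2:
ΣP(t=2)Q(t=1) = 2084×7 + 99×32 = 14588 + 3168 = 17756
ΣP(t=1)Q(t=1) = 2206×7 + 98×32 = 15442 + 3136 = 18578
link = 17756/18578 = 0.955754
Link t=2→t=3:
ΣP(t=3)Q(t=2) = 2179×7 + 95×32 = 15253 + 3040 = 18293
ΣP(t=2)Q(t=2) = 2084×7 + 99×32 = 14588 + 3168 = 17756
link = 18293/17756 = 1.030243
Chained index = 100 × 1.173706 × 0.955754 × 1.030243 = 115.5701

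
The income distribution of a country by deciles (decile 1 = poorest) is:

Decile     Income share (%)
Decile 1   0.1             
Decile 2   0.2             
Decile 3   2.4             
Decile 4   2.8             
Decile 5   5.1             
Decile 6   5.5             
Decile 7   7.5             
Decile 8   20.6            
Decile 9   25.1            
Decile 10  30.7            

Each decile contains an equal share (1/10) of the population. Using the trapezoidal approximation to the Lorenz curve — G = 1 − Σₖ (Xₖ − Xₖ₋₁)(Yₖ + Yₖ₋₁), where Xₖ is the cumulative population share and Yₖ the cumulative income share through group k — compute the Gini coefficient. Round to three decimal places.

Cumulative income shares Yₖ: 0.0010, 0.0030, 0.0270, 0.0550, 0.1060, 0.1610, 0.2360, 0.4420, 0.6930, 1.0000
Σ (Xₖ−Xₖ₋₁)(Yₖ+Yₖ₋₁) = (1/10)(0.0010+0.0000) + (1/10)(0.0030+0.0010) + (1/10)(0.0270+0.0030) + (1/10)(0.0550+0.0270) + (1/10)(0.1060+0.0550) + (1/10)(0.1610+0.1060) + (1/10)(0.2360+0.1610) + (1/10)(0.4420+0.2360) + (1/10)(0.6930+0.4420) + (1/10)(1.0000+0.6930)
  = 0.0001 + 0.0004 + 0.0030 + 0.0082 + 0.0161 + 0.0267 + 0.0397 + 0.0678 + 0.1135 + 0.1693 = 0.4448
G = 1 − 0.4448 = 0.5552

0.555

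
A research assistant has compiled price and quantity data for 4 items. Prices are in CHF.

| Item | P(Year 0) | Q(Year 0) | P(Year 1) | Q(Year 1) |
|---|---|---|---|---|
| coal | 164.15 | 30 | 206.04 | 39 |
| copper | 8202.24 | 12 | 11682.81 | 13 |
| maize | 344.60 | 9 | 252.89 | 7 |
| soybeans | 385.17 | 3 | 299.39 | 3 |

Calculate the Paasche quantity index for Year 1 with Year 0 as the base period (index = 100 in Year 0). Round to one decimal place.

Paasche quantity index uses current-period prices as weights.
ΣP(Year 1)·Q(Year 1) = 206.04×39 + 11682.81×13 + 252.89×7 + 299.39×3 = 8035.56 + 151876.53 + 1770.23 + 898.17 = 162580.49
ΣP(Year 1)·Q(Year 0) = 206.04×30 + 11682.81×12 + 252.89×9 + 299.39×3 = 6181.2 + 140193.72 + 2276.01 + 898.17 = 149549.1
Index = 162580.49 / 149549.1 × 100 = 108.7138

108.7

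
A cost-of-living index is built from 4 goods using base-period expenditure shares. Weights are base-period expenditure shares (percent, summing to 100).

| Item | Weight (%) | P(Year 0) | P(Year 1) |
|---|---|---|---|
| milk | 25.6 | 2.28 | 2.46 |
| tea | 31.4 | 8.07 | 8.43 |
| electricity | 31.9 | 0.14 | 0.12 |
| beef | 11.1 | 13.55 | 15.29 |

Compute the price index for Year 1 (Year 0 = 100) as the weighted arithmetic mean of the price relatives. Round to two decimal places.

milk: 25.6 × (2.46/2.28) = 25.6 × 1.078947 = 27.6211
tea: 31.4 × (8.43/8.07) = 31.4 × 1.044610 = 32.8007
electricity: 31.9 × (0.12/0.14) = 31.9 × 0.857143 = 27.3429
beef: 11.1 × (15.29/13.55) = 11.1 × 1.128413 = 12.5254
Index = Σ wᵢ·(p₁ᵢ/p₀ᵢ) = 27.6211 + 32.8007 + 27.3429 + 12.5254 = 100.2900

100.29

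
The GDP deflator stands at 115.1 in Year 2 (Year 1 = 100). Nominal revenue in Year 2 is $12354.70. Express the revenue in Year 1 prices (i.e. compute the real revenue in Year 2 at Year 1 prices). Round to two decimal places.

Real = Nominal ÷ (Index/100) = 12354.70 ÷ (115.1/100)
     = 12354.70 ÷ 1.151 = 10733.8836

10733.88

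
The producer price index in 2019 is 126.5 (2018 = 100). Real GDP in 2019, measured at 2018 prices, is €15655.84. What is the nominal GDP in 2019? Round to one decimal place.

19804.6

Nominal = Real × (Index/100) = 15655.84 × (126.5/100)
        = 15655.84 × 1.265 = 19804.6376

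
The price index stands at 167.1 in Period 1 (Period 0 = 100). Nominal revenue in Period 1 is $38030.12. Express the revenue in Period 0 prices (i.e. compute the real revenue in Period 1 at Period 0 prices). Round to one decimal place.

22758.9

Real = Nominal ÷ (Index/100) = 38030.12 ÷ (167.1/100)
     = 38030.12 ÷ 1.671 = 22758.8989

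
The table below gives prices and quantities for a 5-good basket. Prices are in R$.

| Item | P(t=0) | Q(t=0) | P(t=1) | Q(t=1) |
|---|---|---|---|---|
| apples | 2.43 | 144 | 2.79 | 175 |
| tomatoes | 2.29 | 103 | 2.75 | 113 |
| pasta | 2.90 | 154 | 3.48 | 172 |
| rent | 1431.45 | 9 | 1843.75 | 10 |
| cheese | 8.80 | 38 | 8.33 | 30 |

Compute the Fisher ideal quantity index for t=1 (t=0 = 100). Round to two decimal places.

Laspeyres component (base-period weights):
ΣP(t=0)Q(t=1) = 2.43×175 + 2.29×113 + 2.90×172 + 1431.45×10 + 8.80×30 = 425.25 + 258.77 + 498.8 + 14314.5 + 264 = 15761.32
ΣP(t=0)Q(t=0) = 2.43×144 + 2.29×103 + 2.90×154 + 1431.45×9 + 8.80×38 = 349.92 + 235.87 + 446.6 + 12883.05 + 334.4 = 14249.84
L = 15761.32 / 14249.84 × 100 = 110.6070
Paasche component (current-period weights):
ΣP(t=1)Q(t=1) = 2.79×175 + 2.75×113 + 3.48×172 + 1843.75×10 + 8.33×30 = 488.25 + 310.75 + 598.56 + 18437.5 + 249.9 = 20084.96
ΣP(t=1)Q(t=0) = 2.79×144 + 2.75×103 + 3.48×154 + 1843.75×9 + 8.33×38 = 401.76 + 283.25 + 535.92 + 16593.75 + 316.54 = 18131.22
P = 20084.96 / 18131.22 × 100 = 110.7756
Fisher = √(L × P) = √(110.6070 × 110.7756) = 110.6912

110.69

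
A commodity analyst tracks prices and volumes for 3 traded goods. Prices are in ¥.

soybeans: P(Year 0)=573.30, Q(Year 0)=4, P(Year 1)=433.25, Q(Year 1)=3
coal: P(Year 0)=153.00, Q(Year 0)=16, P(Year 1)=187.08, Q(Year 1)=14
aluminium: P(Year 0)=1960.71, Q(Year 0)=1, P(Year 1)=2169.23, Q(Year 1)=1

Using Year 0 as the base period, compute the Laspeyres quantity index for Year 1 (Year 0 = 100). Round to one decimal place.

86.9

Laspeyres quantity index uses base-period prices as weights.
ΣP(Year 0)·Q(Year 1) = 573.30×3 + 153.00×14 + 1960.71×1 = 1719.9 + 2142 + 1960.71 = 5822.61
ΣP(Year 0)·Q(Year 0) = 573.30×4 + 153.00×16 + 1960.71×1 = 2293.2 + 2448 + 1960.71 = 6701.91
Index = 5822.61 / 6701.91 × 100 = 86.8799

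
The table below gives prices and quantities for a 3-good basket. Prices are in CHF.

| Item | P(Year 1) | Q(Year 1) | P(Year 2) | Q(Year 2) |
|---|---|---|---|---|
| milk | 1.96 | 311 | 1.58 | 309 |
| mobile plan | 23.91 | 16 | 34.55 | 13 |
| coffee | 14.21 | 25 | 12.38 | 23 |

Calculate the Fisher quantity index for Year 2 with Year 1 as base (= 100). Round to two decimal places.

91.27

Laspeyres component (base-period weights):
ΣP(Year 1)Q(Year 2) = 1.96×309 + 23.91×13 + 14.21×23 = 605.64 + 310.83 + 326.83 = 1243.3
ΣP(Year 1)Q(Year 1) = 1.96×311 + 23.91×16 + 14.21×25 = 609.56 + 382.56 + 355.25 = 1347.37
L = 1243.3 / 1347.37 × 100 = 92.2761
Paasche component (current-period weights):
ΣP(Year 2)Q(Year 2) = 1.58×309 + 34.55×13 + 12.38×23 = 488.22 + 449.15 + 284.74 = 1222.11
ΣP(Year 2)Q(Year 1) = 1.58×311 + 34.55×16 + 12.38×25 = 491.38 + 552.8 + 309.5 = 1353.68
P = 1222.11 / 1353.68 × 100 = 90.2806
Fisher = √(L × P) = √(92.2761 × 90.2806) = 91.2729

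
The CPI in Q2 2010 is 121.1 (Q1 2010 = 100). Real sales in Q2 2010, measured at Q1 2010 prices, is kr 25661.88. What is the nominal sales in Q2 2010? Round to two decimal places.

Nominal = Real × (Index/100) = 25661.88 × (121.1/100)
        = 25661.88 × 1.211 = 31076.5367

31076.54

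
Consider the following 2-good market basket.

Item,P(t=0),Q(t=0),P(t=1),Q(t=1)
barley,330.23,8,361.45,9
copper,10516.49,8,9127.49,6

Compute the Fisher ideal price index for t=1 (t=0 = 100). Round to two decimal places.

Laspeyres component (base-period weights):
ΣP(t=1)Q(t=0) = 361.45×8 + 9127.49×8 = 2891.6 + 73019.92 = 75911.52
ΣP(t=0)Q(t=0) = 330.23×8 + 10516.49×8 = 2641.84 + 84131.92 = 86773.76
L = 75911.52 / 86773.76 × 100 = 87.4821
Paasche component (current-period weights):
ΣP(t=1)Q(t=1) = 361.45×9 + 9127.49×6 = 3253.05 + 54764.94 = 58017.99
ΣP(t=0)Q(t=1) = 330.23×9 + 10516.49×6 = 2972.07 + 63098.94 = 66071.01
P = 58017.99 / 66071.01 × 100 = 87.8116
Fisher = √(L × P) = √(87.4821 × 87.8116) = 87.6467

87.65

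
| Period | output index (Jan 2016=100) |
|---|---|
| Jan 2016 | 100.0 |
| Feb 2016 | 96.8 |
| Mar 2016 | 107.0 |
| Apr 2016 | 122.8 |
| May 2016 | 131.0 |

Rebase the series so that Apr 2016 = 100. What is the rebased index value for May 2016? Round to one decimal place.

106.7

Rebased(May 2016) = 131.0 / 122.8 × 100 = 106.6775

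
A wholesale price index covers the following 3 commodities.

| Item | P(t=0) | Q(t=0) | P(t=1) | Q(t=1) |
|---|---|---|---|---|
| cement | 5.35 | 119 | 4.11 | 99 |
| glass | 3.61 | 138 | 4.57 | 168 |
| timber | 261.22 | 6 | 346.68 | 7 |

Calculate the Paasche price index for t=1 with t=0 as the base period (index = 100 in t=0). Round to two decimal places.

121.48

Paasche price index uses current-period quantities as weights.
ΣP(t=1)·Q(t=1) = 4.11×99 + 4.57×168 + 346.68×7 = 406.89 + 767.76 + 2426.76 = 3601.41
ΣP(t=0)·Q(t=1) = 5.35×99 + 3.61×168 + 261.22×7 = 529.65 + 606.48 + 1828.54 = 2964.67
Index = 3601.41 / 2964.67 × 100 = 121.4776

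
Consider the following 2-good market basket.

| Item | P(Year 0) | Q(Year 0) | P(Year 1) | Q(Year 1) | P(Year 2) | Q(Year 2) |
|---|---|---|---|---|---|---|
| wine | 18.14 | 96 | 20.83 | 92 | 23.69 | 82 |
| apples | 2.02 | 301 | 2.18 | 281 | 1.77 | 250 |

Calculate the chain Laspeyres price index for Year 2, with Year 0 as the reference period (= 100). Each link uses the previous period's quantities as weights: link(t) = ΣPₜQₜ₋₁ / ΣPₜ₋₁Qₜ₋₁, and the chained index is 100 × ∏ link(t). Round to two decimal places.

119.65

Link Year 0→Year 1:
ΣP(Year 1)Q(Year 0) = 20.83×96 + 2.18×301 = 1999.68 + 656.18 = 2655.86
ΣP(Year 0)Q(Year 0) = 18.14×96 + 2.02×301 = 1741.44 + 608.02 = 2349.46
link = 2655.86/2349.46 = 1.130413
Link Year 1→Year 2:
ΣP(Year 2)Q(Year 1) = 23.69×92 + 1.77×281 = 2179.48 + 497.37 = 2676.85
ΣP(Year 1)Q(Year 1) = 20.83×92 + 2.18×281 = 1916.36 + 612.58 = 2528.94
link = 2676.85/2528.94 = 1.058487
Chained index = 100 × 1.130413 × 1.058487 = 119.6527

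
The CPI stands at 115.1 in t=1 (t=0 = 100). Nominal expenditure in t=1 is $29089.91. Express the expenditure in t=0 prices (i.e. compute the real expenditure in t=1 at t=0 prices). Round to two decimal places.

Real = Nominal ÷ (Index/100) = 29089.91 ÷ (115.1/100)
     = 29089.91 ÷ 1.151 = 25273.5969

25273.60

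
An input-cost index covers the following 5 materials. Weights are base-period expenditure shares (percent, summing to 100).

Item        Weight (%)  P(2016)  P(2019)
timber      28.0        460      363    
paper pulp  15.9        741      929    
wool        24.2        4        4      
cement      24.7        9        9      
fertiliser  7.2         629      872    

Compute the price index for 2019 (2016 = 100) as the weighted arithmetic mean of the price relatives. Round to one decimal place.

100.9

timber: 28.0 × (363/460) = 28.0 × 0.789130 = 22.0957
paper pulp: 15.9 × (929/741) = 15.9 × 1.253711 = 19.9340
wool: 24.2 × (4/4) = 24.2 × 1.000000 = 24.2000
cement: 24.7 × (9/9) = 24.7 × 1.000000 = 24.7000
fertiliser: 7.2 × (872/629) = 7.2 × 1.386328 = 9.9816
Index = Σ wᵢ·(p₁ᵢ/p₀ᵢ) = 22.0957 + 19.9340 + 24.2000 + 24.7000 + 9.9816 = 100.9112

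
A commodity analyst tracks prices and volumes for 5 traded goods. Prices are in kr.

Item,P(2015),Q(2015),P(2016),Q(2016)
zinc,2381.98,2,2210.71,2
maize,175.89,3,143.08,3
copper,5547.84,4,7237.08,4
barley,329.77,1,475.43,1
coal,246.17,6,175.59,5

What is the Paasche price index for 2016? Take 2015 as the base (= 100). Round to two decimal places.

Paasche price index uses current-period quantities as weights.
ΣP(2016)·Q(2016) = 2210.71×2 + 143.08×3 + 7237.08×4 + 475.43×1 + 175.59×5 = 4421.42 + 429.24 + 28948.32 + 475.43 + 877.95 = 35152.36
ΣP(2015)·Q(2016) = 2381.98×2 + 175.89×3 + 5547.84×4 + 329.77×1 + 246.17×5 = 4763.96 + 527.67 + 22191.36 + 329.77 + 1230.85 = 29043.61
Index = 35152.36 / 29043.61 × 100 = 121.0330

121.03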